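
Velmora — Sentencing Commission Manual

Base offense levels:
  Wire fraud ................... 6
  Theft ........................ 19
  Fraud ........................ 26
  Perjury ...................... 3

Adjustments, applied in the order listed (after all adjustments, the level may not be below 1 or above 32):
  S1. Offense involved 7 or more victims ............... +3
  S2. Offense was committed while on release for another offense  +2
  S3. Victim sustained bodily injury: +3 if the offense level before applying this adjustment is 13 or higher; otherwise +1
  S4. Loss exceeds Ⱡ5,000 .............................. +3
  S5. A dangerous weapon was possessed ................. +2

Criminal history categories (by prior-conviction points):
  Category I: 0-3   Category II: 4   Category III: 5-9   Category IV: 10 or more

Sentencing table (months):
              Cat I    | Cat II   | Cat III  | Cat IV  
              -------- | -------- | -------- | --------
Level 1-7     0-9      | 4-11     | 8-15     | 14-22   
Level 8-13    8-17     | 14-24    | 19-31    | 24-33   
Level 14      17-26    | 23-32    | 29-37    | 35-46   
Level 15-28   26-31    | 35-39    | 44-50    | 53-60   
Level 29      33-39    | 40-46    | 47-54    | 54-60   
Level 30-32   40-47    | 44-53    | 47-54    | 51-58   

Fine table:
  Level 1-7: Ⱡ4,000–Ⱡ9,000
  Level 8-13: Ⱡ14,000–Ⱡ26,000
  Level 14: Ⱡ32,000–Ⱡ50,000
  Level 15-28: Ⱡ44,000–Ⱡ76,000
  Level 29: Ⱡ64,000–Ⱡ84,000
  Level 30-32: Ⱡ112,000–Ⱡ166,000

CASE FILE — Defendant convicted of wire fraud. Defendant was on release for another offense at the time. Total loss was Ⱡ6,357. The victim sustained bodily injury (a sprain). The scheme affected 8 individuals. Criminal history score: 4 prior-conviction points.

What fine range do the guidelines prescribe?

Ⱡ44,000–Ⱡ76,000

Base offense level for wire fraud: 6.
S1 applies: 6 + 3 = 9.
S2 applies: 9 + 2 = 11.
S3 applies (level before this adjustment is 11 < 13, so +1): 11 + 1 = 12.
S4 applies: 12 + 3 = 15.
Final offense level: 15.
Level 15 falls in the 15-28 band.
Fine table: Level 15-28 → Ⱡ44,000–Ⱡ76,000.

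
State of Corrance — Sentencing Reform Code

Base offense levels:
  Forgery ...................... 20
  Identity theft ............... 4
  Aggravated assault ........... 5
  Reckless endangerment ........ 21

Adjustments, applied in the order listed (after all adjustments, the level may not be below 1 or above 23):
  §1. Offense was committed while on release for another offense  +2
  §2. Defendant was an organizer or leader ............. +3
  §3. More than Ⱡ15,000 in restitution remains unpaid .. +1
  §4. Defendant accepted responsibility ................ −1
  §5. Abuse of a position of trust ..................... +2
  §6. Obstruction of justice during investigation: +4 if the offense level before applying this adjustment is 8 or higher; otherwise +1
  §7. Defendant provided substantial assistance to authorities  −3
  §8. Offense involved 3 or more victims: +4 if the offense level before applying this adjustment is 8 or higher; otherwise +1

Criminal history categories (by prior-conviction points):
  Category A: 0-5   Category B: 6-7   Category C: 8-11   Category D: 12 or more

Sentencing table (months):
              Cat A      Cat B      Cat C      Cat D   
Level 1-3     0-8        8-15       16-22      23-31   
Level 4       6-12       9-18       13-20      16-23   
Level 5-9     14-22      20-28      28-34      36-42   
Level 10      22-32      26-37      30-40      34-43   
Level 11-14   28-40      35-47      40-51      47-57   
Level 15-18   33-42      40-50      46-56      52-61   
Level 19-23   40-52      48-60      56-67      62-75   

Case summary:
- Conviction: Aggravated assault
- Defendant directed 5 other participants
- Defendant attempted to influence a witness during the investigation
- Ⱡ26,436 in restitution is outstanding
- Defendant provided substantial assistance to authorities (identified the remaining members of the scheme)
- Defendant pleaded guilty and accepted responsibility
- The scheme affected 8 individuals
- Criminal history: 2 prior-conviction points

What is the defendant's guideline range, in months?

Base offense level for aggravated assault: 5.
§2 applies: 5 + 3 = 8.
§3 applies: 8 + 1 = 9.
§4 applies: 9 − 1 = 8.
§5 does not apply.
§6 applies (level before this adjustment is 8 ≥ 8, so +4): 8 + 4 = 12.
§7 applies: 12 − 3 = 9.
§8 applies (level before this adjustment is 9 ≥ 8, so +4): 9 + 4 = 13.
Final offense level: 13.
Criminal history: 2 prior points → Category A (0-5).
Level 13 falls in the 11-14 band.
Grid: Level 11-14 × Category A = 28-40 months.

28-40 months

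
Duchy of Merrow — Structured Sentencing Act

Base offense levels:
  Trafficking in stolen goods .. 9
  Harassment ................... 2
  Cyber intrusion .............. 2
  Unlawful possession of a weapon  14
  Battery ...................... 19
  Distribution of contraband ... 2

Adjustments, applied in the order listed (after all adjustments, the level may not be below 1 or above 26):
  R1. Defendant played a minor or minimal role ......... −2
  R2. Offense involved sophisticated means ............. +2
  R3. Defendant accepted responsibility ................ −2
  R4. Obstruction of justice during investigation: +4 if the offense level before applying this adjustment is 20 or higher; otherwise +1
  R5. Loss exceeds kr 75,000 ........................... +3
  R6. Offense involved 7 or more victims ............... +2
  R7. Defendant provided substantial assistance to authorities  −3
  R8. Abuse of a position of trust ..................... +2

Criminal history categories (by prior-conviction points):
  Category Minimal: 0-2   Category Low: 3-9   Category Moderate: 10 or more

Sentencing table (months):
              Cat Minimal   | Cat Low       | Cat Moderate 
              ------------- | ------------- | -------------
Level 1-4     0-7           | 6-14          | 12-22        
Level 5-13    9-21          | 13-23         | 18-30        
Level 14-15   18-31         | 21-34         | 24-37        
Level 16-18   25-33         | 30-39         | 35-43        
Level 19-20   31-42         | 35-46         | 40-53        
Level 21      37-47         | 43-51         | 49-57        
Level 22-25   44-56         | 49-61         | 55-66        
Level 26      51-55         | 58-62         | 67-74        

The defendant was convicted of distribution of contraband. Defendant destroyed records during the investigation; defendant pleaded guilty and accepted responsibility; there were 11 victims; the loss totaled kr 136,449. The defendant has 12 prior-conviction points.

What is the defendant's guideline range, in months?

18-30 months

Base offense level for distribution of contraband: 2.
R2 does not apply.
R3 applies: 2 − 2 = 0.
R4 applies (level before this adjustment is 0 < 20, so +1): 0 + 1 = 1.
R5 applies: 1 + 3 = 4.
R6 applies: 4 + 2 = 6.
R8 does not apply.
Final offense level: 6.
Criminal history: 12 prior points → Category Moderate (10+).
Level 6 falls in the 5-13 band.
Grid: Level 5-13 × Category Moderate = 18-30 months.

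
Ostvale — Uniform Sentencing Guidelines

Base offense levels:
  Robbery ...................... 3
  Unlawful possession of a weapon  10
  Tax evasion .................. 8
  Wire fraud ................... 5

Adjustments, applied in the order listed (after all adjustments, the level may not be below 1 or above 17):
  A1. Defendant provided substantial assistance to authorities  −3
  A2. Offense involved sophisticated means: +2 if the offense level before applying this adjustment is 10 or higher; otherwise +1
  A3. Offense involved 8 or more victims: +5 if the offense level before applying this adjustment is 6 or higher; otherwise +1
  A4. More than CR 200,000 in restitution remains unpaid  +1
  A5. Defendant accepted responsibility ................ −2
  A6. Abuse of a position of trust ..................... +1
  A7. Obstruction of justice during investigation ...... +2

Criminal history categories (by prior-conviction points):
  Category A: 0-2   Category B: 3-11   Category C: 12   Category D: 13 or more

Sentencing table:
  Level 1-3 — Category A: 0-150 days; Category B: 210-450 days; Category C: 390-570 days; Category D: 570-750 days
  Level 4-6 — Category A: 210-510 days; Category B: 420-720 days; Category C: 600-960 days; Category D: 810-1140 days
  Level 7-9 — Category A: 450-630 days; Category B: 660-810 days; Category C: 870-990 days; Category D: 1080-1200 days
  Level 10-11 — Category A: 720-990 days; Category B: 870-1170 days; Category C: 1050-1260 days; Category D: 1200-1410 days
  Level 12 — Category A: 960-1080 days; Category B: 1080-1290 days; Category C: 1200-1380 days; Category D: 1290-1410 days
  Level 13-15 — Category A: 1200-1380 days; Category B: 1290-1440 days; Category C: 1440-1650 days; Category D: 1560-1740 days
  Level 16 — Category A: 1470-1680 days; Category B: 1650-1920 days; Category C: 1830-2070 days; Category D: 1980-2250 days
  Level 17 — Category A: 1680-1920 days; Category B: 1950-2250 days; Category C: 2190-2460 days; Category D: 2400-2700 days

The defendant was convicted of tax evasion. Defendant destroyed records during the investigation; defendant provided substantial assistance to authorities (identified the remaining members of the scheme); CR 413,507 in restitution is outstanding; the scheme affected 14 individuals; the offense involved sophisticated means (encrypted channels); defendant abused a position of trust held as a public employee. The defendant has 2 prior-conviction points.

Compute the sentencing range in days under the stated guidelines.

1200-1380 days

Base offense level for tax evasion: 8.
A1 applies: 8 − 3 = 5.
A2 applies (level before this adjustment is 5 < 10, so +1): 5 + 1 = 6.
A3 applies (level before this adjustment is 6 ≥ 6, so +5): 6 + 5 = 11.
A4 applies: 11 + 1 = 12.
A6 applies: 12 + 1 = 13.
A7 applies: 13 + 2 = 15.
Final offense level: 15.
Criminal history: 2 prior points → Category A (0-2).
Level 15 falls in the 13-15 band.
Grid: Level 13-15 × Category A = 1200-1380 days.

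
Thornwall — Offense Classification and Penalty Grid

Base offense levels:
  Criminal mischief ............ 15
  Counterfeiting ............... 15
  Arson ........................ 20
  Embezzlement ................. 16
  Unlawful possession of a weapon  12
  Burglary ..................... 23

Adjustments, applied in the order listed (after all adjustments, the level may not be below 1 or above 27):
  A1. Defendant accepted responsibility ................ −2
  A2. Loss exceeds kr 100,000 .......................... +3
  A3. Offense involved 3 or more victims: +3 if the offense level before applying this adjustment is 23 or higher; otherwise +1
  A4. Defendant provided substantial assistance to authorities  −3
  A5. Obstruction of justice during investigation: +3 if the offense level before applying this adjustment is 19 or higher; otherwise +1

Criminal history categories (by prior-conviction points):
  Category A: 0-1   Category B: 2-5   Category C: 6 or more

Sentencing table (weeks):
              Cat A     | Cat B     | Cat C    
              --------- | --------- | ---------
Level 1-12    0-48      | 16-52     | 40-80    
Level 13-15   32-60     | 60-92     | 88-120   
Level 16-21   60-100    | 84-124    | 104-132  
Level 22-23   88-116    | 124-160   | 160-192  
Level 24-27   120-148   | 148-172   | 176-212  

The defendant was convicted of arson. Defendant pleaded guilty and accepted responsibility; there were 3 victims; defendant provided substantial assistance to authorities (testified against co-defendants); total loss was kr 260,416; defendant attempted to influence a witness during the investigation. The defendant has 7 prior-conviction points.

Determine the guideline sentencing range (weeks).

Base offense level for arson: 20.
A1 applies: 20 − 2 = 18.
A2 applies: 18 + 3 = 21.
A3 applies (level before this adjustment is 21 < 23, so +1): 21 + 1 = 22.
A4 applies: 22 − 3 = 19.
A5 applies (level before this adjustment is 19 ≥ 19, so +3): 19 + 3 = 22.
Final offense level: 22.
Criminal history: 7 prior points → Category C (6+).
Level 22 falls in the 22-23 band.
Grid: Level 22-23 × Category C = 160-192 weeks.

160-192 weeks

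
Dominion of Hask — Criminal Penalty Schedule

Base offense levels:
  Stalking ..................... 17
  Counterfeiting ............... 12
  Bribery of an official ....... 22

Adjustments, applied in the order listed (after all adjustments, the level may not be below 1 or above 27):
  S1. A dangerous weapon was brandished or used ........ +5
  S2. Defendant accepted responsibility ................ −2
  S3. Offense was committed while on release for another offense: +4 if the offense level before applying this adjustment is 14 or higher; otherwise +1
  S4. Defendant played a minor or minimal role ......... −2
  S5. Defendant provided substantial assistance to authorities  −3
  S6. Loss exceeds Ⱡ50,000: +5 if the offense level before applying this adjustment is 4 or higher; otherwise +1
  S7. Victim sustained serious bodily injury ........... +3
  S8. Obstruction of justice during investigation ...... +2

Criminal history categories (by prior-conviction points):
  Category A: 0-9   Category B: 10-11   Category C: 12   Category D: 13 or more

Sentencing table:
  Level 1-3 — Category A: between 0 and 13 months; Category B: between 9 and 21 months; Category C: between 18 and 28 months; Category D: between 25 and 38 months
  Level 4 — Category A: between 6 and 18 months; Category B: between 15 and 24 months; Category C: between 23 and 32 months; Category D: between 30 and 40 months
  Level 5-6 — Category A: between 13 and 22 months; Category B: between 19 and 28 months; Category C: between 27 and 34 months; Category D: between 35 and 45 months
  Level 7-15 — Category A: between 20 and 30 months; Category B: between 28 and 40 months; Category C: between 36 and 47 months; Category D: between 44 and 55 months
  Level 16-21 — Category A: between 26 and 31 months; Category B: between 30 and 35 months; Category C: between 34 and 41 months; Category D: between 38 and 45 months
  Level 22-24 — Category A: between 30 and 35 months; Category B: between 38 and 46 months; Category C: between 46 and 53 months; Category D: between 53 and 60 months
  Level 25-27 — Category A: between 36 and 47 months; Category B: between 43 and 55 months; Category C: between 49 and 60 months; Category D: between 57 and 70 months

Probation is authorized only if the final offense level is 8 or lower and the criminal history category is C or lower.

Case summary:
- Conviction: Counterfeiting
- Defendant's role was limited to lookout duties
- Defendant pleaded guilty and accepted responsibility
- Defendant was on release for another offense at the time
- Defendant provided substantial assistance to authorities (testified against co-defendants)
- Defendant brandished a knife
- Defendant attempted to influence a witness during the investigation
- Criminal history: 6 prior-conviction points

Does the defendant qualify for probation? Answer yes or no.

No

Base offense level for counterfeiting: 12.
S1 applies: 12 + 5 = 17.
S2 applies: 17 − 2 = 15.
S3 applies (level before this adjustment is 15 ≥ 14, so +4): 15 + 4 = 19.
S4 applies: 19 − 2 = 17.
S5 applies: 17 − 3 = 14.
S8 applies: 14 + 2 = 16.
Final offense level: 16.
Criminal history: 6 prior points → Category A (0-9).
Level 16 falls in the 16-21 band.
Grid: Level 16-21 × Category A = 26-31 months.
Probation check: level 16 > 8 and category A ≤ C → not eligible.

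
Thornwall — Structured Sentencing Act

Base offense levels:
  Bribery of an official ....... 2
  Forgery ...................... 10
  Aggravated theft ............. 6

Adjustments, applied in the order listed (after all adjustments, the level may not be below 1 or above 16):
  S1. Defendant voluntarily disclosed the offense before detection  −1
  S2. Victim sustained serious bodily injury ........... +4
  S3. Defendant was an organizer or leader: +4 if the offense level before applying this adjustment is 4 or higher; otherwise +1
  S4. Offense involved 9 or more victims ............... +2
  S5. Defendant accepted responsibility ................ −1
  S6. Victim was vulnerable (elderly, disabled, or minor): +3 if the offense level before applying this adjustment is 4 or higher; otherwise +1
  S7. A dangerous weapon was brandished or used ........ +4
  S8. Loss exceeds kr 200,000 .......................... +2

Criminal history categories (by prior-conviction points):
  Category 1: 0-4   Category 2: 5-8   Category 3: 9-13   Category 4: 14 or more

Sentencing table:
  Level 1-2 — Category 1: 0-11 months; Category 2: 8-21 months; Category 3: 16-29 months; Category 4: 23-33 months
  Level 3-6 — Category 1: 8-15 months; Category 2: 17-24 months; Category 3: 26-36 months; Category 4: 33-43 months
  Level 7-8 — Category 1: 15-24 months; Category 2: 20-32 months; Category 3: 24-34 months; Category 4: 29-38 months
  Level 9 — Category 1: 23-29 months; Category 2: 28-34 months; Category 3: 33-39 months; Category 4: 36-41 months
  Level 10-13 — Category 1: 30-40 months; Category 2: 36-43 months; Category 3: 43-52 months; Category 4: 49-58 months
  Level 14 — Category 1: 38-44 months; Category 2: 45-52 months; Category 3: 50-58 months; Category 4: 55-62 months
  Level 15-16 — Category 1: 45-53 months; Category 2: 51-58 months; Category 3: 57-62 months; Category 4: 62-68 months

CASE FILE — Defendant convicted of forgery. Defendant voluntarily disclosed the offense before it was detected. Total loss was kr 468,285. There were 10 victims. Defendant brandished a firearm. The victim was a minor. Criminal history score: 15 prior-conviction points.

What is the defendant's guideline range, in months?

Base offense level for forgery: 10.
S1 applies: 10 − 1 = 9.
S4 applies: 9 + 2 = 11.
S5 does not apply.
S6 applies (level before this adjustment is 11 ≥ 4, so +3): 11 + 3 = 14.
S7 applies: 14 + 4 = 18.
S8 applies: 18 + 2 = 20.
Level 20 exceeds the maximum of 16; capped at 16.
Final offense level: 16.
Criminal history: 15 prior points → Category 4 (14+).
Level 16 falls in the 15-16 band.
Grid: Level 15-16 × Category 4 = 62-68 months.

62-68 months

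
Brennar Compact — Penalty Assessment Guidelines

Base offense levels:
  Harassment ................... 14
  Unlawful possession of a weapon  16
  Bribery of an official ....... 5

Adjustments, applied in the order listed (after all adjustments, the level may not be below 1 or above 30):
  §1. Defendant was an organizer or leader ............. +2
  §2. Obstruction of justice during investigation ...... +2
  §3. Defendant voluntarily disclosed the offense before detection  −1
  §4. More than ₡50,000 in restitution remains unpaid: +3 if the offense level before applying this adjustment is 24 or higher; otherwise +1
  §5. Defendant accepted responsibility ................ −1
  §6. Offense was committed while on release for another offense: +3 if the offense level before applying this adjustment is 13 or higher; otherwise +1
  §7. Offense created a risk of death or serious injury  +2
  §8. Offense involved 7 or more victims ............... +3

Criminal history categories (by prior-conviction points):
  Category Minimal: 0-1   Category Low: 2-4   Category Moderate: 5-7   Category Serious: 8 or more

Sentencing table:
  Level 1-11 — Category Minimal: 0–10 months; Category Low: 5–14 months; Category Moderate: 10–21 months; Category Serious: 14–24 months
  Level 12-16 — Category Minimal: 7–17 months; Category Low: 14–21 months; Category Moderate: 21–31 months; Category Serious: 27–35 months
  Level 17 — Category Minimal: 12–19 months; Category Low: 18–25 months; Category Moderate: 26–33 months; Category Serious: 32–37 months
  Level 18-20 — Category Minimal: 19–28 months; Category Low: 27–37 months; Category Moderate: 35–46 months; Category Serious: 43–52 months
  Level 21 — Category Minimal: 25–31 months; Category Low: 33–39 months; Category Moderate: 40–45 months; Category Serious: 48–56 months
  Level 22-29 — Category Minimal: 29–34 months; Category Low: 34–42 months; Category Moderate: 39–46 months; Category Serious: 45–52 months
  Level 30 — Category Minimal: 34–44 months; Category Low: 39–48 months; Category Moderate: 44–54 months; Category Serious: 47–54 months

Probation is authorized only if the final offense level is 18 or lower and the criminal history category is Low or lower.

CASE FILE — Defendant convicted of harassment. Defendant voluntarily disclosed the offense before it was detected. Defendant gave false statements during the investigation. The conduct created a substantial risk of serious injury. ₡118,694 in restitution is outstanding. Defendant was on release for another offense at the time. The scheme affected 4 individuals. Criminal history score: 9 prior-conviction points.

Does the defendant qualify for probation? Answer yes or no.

No

Base offense level for harassment: 14.
§2 applies: 14 + 2 = 16.
§3 applies: 16 − 1 = 15.
§4 applies (level before this adjustment is 15 < 24, so +1): 15 + 1 = 16.
§6 applies (level before this adjustment is 16 ≥ 13, so +3): 16 + 3 = 19.
§7 applies: 19 + 2 = 21.
Final offense level: 21.
Criminal history: 9 prior points → Category Serious (8+).
Level 21 falls in the 21 band.
Grid: Level 21 × Category Serious = 48-56 months.
Probation check: level 21 > 18 and category Serious > Low → not eligible.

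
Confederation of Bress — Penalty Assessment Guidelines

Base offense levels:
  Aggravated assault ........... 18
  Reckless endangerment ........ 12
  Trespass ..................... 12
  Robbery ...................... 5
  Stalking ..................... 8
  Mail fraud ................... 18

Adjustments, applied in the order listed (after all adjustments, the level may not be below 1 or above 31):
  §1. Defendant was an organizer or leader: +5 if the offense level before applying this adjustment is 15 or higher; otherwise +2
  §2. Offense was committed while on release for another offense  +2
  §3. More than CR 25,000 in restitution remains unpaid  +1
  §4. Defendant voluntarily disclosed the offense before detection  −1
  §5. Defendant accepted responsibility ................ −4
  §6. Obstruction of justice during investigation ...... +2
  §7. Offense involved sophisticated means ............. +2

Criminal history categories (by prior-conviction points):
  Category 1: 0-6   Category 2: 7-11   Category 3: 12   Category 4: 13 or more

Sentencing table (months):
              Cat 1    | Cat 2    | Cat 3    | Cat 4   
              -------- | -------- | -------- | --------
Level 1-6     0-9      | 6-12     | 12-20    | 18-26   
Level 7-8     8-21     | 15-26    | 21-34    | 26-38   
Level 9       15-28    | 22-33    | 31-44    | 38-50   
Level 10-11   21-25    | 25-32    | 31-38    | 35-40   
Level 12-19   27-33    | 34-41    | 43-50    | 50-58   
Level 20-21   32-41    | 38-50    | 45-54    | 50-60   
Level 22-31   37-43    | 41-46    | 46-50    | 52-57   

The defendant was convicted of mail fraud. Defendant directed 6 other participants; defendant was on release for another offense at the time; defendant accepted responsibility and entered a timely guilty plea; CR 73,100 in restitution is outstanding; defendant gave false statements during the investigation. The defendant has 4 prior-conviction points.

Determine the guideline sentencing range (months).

37-43 months

Base offense level for mail fraud: 18.
§1 applies (level before this adjustment is 18 ≥ 15, so +5): 18 + 5 = 23.
§2 applies: 23 + 2 = 25.
§3 applies: 25 + 1 = 26.
§5 applies: 26 − 4 = 22.
§6 applies: 22 + 2 = 24.
§7 does not apply.
Final offense level: 24.
Criminal history: 4 prior points → Category 1 (0-6).
Level 24 falls in the 22-31 band.
Grid: Level 22-31 × Category 1 = 37-43 months.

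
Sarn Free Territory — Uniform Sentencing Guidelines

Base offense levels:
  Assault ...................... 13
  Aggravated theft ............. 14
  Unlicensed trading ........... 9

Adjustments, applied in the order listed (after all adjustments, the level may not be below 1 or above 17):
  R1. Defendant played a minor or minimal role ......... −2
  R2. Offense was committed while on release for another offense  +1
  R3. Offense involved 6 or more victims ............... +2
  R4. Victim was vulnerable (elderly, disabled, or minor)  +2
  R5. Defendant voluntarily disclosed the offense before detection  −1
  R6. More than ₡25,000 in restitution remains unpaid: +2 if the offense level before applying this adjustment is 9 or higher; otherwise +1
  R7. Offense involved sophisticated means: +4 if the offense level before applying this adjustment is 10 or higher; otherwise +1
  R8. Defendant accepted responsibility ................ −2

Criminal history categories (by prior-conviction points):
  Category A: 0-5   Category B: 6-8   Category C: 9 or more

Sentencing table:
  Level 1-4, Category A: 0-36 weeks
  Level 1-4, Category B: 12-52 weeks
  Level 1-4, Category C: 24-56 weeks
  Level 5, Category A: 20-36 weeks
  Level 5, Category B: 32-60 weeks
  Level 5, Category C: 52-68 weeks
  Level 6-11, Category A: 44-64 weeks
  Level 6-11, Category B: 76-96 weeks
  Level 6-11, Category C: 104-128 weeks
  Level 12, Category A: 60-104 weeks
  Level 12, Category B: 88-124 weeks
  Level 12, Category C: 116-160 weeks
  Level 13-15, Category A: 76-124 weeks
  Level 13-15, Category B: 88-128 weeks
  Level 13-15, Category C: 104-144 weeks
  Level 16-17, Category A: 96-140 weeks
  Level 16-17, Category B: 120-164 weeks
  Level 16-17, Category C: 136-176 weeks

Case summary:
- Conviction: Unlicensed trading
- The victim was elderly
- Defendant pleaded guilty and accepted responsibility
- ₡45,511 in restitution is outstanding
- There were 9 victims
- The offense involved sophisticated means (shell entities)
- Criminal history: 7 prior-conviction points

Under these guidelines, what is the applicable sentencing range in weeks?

120-164 weeks

Base offense level for unlicensed trading: 9.
R3 applies: 9 + 2 = 11.
R4 applies: 11 + 2 = 13.
R5 does not apply.
R6 applies (level before this adjustment is 13 ≥ 9, so +2): 13 + 2 = 15.
R7 applies (level before this adjustment is 15 ≥ 10, so +4): 15 + 4 = 19.
R8 applies: 19 − 2 = 17.
Final offense level: 17.
Criminal history: 7 prior points → Category B (6-8).
Level 17 falls in the 16-17 band.
Grid: Level 16-17 × Category B = 120-164 weeks.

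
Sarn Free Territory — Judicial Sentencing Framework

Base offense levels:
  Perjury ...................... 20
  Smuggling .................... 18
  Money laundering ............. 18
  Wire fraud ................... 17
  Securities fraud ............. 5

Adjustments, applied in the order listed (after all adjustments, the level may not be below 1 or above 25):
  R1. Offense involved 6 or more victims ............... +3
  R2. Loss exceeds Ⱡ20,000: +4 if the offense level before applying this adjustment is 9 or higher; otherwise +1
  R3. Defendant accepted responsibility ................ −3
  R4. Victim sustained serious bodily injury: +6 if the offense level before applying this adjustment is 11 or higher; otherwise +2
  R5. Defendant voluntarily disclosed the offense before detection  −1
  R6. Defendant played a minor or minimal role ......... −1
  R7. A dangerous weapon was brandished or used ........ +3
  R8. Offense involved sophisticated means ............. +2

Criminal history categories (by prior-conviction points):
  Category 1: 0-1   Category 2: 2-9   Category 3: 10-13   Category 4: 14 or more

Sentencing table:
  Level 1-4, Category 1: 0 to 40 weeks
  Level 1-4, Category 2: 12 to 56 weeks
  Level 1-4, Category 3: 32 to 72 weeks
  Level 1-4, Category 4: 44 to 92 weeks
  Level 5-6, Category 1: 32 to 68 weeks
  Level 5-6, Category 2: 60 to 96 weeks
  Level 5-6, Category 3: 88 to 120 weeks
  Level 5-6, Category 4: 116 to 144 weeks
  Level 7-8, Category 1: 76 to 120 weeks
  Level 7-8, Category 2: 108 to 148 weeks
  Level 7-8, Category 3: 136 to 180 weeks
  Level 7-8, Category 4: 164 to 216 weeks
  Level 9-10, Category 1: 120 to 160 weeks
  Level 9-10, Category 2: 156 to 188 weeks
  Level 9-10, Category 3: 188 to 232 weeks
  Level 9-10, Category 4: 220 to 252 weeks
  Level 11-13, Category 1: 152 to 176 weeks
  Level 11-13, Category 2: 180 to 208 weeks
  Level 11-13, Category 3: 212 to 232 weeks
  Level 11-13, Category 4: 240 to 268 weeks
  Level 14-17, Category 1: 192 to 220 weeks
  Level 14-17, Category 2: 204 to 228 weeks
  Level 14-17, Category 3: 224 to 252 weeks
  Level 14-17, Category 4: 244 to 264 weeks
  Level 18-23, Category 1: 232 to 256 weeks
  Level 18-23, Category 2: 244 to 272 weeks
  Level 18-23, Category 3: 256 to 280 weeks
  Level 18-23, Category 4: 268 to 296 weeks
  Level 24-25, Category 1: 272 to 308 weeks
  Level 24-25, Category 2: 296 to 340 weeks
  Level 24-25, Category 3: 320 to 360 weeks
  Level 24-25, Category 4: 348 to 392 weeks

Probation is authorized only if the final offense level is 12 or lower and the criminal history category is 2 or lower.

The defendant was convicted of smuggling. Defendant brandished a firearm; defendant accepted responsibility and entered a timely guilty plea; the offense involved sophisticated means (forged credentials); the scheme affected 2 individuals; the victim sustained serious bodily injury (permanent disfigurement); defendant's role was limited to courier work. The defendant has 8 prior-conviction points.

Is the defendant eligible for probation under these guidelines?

No

Base offense level for smuggling: 18.
R1 does not apply.
R2 does not apply.
R3 applies: 18 − 3 = 15.
R4 applies (level before this adjustment is 15 ≥ 11, so +6): 15 + 6 = 21.
R6 applies: 21 − 1 = 20.
R7 applies: 20 + 3 = 23.
R8 applies: 23 + 2 = 25.
Final offense level: 25.
Criminal history: 8 prior points → Category 2 (2-9).
Level 25 falls in the 24-25 band.
Grid: Level 24-25 × Category 2 = 296-340 weeks.
Probation check: level 25 > 12 and category 2 ≤ 2 → not eligible.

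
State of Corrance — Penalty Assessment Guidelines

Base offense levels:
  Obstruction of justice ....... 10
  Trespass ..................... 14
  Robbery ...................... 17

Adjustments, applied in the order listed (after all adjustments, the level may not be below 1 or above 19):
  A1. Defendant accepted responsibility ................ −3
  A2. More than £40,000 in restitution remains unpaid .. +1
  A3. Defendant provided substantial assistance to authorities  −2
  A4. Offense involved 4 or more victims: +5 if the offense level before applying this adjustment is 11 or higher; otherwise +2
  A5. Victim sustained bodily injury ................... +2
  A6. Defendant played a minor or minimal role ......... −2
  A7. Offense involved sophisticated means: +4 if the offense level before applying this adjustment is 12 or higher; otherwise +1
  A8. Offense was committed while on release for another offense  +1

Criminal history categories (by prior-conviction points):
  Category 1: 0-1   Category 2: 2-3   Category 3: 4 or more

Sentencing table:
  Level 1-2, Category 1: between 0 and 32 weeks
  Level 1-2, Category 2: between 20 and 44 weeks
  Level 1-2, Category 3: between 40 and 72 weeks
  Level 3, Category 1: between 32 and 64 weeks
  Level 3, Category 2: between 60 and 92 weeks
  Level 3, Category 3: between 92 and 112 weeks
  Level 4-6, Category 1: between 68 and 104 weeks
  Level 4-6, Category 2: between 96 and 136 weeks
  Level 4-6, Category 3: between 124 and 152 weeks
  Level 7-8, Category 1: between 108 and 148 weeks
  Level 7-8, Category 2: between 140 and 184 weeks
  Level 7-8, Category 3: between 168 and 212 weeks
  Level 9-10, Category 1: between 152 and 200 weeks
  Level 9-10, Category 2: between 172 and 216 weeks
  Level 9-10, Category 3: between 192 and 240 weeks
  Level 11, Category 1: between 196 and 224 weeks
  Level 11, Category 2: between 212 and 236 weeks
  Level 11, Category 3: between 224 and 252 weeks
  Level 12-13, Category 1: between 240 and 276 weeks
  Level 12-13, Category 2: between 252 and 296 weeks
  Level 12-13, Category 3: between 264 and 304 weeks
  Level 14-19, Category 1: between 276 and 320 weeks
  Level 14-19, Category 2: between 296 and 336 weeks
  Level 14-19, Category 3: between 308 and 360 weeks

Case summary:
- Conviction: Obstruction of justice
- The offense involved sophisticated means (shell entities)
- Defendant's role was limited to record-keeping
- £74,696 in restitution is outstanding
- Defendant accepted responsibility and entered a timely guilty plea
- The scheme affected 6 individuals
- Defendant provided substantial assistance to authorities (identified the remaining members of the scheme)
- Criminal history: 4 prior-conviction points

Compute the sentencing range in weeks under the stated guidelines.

168-212 weeks

Base offense level for obstruction of justice: 10.
A1 applies: 10 − 3 = 7.
A2 applies: 7 + 1 = 8.
A3 applies: 8 − 2 = 6.
A4 applies (level before this adjustment is 6 < 11, so +2): 6 + 2 = 8.
A6 applies: 8 − 2 = 6.
A7 applies (level before this adjustment is 6 < 12, so +1): 6 + 1 = 7.
A8 does not apply.
Final offense level: 7.
Criminal history: 4 prior points → Category 3 (4+).
Level 7 falls in the 7-8 band.
Grid: Level 7-8 × Category 3 = 168-212 weeks.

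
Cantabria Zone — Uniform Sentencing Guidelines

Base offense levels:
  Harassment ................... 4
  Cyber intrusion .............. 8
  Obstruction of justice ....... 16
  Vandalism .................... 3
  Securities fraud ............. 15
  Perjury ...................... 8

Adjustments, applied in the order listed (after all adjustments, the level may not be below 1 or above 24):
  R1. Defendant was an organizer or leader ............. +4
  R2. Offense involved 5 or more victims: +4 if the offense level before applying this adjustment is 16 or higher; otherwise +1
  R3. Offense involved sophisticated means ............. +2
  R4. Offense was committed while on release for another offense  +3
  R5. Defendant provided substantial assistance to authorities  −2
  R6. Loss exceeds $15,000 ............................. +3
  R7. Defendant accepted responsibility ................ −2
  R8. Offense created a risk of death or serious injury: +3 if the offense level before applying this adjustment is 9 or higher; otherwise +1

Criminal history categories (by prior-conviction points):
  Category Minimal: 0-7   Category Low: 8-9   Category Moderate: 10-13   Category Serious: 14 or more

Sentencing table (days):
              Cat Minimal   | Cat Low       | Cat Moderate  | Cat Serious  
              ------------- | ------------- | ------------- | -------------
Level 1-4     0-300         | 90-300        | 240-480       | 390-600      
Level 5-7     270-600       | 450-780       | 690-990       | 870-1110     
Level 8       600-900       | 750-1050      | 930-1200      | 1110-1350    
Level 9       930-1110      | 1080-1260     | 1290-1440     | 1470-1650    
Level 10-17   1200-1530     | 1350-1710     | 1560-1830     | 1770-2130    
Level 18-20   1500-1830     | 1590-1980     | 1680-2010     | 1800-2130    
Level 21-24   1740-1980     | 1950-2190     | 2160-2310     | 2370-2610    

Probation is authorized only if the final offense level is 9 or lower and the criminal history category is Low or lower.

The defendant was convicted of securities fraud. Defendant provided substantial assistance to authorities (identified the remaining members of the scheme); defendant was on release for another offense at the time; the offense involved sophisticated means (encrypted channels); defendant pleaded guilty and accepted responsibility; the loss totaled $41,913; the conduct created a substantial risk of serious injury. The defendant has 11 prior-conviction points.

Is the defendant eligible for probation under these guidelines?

Base offense level for securities fraud: 15.
R1 does not apply.
R2 does not apply.
R3 applies: 15 + 2 = 17.
R4 applies: 17 + 3 = 20.
R5 applies: 20 − 2 = 18.
R6 applies: 18 + 3 = 21.
R7 applies: 21 − 2 = 19.
R8 applies (level before this adjustment is 19 ≥ 9, so +3): 19 + 3 = 22.
Final offense level: 22.
Criminal history: 11 prior points → Category Moderate (10-13).
Level 22 falls in the 21-24 band.
Grid: Level 21-24 × Category Moderate = 2160-2310 days.
Probation check: level 22 > 9 and category Moderate > Low → not eligible.

No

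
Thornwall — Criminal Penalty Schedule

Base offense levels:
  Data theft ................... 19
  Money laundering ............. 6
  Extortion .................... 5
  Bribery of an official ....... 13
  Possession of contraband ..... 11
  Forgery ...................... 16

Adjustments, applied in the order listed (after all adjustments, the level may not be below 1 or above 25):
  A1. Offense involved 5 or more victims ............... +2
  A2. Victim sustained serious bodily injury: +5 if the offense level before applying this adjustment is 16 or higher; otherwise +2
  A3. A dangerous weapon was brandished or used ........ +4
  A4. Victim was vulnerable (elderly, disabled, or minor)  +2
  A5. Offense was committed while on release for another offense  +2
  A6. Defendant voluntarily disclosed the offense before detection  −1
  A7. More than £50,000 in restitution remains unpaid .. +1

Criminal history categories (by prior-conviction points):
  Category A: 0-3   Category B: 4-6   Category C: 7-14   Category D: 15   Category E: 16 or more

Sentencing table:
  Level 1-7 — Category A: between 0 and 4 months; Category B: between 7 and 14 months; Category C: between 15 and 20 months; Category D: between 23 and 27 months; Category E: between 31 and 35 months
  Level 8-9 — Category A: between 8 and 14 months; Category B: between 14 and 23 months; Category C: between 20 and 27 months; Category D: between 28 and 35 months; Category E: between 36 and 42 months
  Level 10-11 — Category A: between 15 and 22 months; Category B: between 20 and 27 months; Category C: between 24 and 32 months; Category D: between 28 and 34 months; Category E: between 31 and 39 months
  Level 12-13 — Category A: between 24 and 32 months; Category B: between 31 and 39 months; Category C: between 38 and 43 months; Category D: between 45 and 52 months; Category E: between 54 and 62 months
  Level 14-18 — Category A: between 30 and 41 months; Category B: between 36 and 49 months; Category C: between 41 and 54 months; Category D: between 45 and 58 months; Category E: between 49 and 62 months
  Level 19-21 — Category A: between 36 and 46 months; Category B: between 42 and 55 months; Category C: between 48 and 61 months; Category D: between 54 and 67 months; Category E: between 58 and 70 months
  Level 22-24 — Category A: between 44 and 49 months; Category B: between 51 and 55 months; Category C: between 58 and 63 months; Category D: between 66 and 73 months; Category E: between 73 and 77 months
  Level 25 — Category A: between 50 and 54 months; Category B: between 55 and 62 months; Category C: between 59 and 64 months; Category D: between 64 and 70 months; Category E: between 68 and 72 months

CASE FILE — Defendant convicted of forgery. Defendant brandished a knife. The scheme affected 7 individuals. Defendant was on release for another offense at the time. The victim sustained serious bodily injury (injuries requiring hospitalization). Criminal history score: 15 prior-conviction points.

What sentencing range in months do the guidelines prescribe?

Base offense level for forgery: 16.
A1 applies: 16 + 2 = 18.
A2 applies (level before this adjustment is 18 ≥ 16, so +5): 18 + 5 = 23.
A3 applies: 23 + 4 = 27.
A5 applies: 27 + 2 = 29.
A6 does not apply.
Level 29 exceeds the maximum of 25; capped at 25.
Final offense level: 25.
Criminal history: 15 prior points → Category D (15).
Level 25 falls in the 25 band.
Grid: Level 25 × Category D = 64-70 months.

64-70 months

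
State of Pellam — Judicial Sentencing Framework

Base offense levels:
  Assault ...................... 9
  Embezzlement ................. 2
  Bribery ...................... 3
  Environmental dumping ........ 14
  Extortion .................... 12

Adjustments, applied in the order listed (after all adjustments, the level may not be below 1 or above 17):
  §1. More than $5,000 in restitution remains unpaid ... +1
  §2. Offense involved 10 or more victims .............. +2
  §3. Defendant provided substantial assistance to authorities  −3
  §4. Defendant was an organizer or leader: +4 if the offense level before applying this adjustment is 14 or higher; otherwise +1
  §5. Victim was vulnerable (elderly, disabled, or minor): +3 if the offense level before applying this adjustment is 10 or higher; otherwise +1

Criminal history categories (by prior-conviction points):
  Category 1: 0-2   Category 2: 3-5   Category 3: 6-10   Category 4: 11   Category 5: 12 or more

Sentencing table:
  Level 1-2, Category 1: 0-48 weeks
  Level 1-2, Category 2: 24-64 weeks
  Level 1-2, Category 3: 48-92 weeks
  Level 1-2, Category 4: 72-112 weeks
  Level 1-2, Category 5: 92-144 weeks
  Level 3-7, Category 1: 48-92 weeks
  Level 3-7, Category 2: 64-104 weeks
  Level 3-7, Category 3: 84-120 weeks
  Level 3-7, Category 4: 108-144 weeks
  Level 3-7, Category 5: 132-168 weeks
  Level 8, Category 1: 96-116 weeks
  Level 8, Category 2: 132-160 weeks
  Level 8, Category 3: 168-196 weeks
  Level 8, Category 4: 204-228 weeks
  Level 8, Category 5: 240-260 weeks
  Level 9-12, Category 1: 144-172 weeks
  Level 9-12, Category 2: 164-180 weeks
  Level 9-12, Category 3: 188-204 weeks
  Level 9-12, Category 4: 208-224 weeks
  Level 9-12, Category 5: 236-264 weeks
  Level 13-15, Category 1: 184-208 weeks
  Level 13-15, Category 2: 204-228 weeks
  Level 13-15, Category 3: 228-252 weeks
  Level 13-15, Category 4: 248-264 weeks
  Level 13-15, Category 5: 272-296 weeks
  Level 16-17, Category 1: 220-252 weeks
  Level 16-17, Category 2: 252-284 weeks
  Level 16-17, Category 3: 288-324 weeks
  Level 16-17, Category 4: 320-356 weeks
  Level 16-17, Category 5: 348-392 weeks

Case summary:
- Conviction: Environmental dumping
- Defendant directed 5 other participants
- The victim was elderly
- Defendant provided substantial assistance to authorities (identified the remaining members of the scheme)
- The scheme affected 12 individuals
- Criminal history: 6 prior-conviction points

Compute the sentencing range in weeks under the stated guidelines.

Base offense level for environmental dumping: 14.
§2 applies: 14 + 2 = 16.
§3 applies: 16 − 3 = 13.
§4 applies (level before this adjustment is 13 < 14, so +1): 13 + 1 = 14.
§5 applies (level before this adjustment is 14 ≥ 10, so +3): 14 + 3 = 17.
Final offense level: 17.
Criminal history: 6 prior points → Category 3 (6-10).
Level 17 falls in the 16-17 band.
Grid: Level 16-17 × Category 3 = 288-324 weeks.

288-324 weeks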